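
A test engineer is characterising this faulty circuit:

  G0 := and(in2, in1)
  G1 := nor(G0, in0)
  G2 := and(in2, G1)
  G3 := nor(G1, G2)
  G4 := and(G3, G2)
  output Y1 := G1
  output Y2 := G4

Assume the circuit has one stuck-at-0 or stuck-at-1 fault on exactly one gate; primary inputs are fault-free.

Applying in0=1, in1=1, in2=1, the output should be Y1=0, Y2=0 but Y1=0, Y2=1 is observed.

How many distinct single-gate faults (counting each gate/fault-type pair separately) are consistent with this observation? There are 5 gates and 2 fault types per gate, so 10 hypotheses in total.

1

Fault-free: G0=1, G1=0, G2=0, G3=1, G4=0 → Y1=0, Y2=0. Observed Y1=0, Y2=1.
  G0 stuck-at-0: output Y1=0, Y2=0 ✗
  G0 stuck-at-1: output Y1=0, Y2=0 ✗
  G1 stuck-at-0: output Y1=0, Y2=0 ✗
  G1 stuck-at-1: output Y1=1, Y2=0 ✗
  G2 stuck-at-0: output Y1=0, Y2=0 ✗
  G2 stuck-at-1: output Y1=0, Y2=0 ✗
  G3 stuck-at-0: output Y1=0, Y2=0 ✗
  G3 stuck-at-1: output Y1=0, Y2=0 ✗
  G4 stuck-at-0: output Y1=0, Y2=0 ✗
  G4 stuck-at-1: output Y1=0, Y2=1 ✓
Consistent faults: {G4 stuck-at-1} — 1 in all.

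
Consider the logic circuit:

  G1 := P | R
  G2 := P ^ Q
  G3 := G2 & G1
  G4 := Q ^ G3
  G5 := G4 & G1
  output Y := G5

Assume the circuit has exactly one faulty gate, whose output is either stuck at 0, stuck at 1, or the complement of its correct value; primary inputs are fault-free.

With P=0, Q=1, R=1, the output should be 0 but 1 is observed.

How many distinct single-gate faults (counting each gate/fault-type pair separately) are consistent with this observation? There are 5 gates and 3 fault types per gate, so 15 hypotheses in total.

8

Fault-free: G1=1, G2=1, G3=1, G4=0, G5=0 → 0. Observed 1.
  G1: none of the 3 fault types match ✗
  G2: stuck-at-0, inverted output ✓; others ✗
  G3: stuck-at-0, inverted output ✓; others ✗
  G4: stuck-at-1, inverted output ✓; others ✗
  G5: stuck-at-1, inverted output ✓; others ✗
Consistent faults: {G2 stuck-at-0, G2 inverted output, G3 stuck-at-0, G3 inverted output, G4 stuck-at-1, G4 inverted output, G5 stuck-at-1, G5 inverted output} — 8 in all.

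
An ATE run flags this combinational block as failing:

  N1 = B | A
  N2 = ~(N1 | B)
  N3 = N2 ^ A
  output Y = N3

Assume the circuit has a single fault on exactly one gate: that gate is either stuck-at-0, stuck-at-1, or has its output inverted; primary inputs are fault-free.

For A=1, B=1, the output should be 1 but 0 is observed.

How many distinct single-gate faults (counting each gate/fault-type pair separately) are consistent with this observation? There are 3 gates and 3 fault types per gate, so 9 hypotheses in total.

Fault-free: N1=1, N2=0, N3=1 → 1. Observed 0.
  N1 stuck-at-0: output 1 ✗
  N1 stuck-at-1: output 1 ✗
  N1 inverted output: output 1 ✗
  N2 stuck-at-0: output 1 ✗
  N2 stuck-at-1: output 0 ✓
  N2 inverted output: output 0 ✓
  N3 stuck-at-0: output 0 ✓
  N3 stuck-at-1: output 1 ✗
  N3 inverted output: output 0 ✓
Consistent faults: {N2 stuck-at-1, N2 inverted output, N3 stuck-at-0, N3 inverted output} — 4 in all.

4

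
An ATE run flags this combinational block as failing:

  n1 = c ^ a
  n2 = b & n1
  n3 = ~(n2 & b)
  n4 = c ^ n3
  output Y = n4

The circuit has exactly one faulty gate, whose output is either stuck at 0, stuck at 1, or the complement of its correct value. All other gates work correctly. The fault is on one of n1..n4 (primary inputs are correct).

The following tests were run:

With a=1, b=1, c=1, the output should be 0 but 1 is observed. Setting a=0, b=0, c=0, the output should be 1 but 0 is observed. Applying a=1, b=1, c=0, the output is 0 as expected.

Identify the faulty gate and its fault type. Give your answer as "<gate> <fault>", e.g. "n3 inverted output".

n3 stuck-at-0

Fault-free values for test 1 (a=1, b=1, c=1): n1=0, n2=0, n3=1, n4=0, giving Y=0. Observed 1.
Test 1: faults giving observed 1 are {n1 stuck-at-1, n1 inverted output, n2 stuck-at-1, n2 inverted output, n3 stuck-at-0, n3 inverted output, n4 stuck-at-1, n4 inverted output}.
Test 2 (a=0, b=0, c=0): fault-free n1=0, n2=0, n3=1, n4=1 → 1; observed 0. Eliminates n1 stuck-at-1, n1 inverted output, n2 stuck-at-1, n2 inverted output, n4 stuck-at-1.
Test 3 (a=1, b=1, c=0): fault-free n1=1, n2=1, n3=0, n4=0 → 0; observed 0. Eliminates n3 inverted output, n4 inverted output.
Only n3 stuck-at-0 is consistent with every test.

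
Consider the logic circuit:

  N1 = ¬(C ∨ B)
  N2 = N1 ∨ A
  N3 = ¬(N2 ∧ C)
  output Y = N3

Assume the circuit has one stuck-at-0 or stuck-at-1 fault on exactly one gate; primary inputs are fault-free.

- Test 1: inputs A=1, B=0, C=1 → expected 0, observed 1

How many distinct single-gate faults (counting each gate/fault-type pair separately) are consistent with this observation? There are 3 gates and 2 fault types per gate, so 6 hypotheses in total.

Fault-free: N1=0, N2=1, N3=0 → 0. Observed 1.
  N1 stuck-at-0: output 0 ✗
  N1 stuck-at-1: output 0 ✗
  N2 stuck-at-0: output 1 ✓
  N2 stuck-at-1: output 0 ✗
  N3 stuck-at-0: output 0 ✗
  N3 stuck-at-1: output 1 ✓
Consistent faults: {N2 stuck-at-0, N3 stuck-at-1} — 2 in all.

2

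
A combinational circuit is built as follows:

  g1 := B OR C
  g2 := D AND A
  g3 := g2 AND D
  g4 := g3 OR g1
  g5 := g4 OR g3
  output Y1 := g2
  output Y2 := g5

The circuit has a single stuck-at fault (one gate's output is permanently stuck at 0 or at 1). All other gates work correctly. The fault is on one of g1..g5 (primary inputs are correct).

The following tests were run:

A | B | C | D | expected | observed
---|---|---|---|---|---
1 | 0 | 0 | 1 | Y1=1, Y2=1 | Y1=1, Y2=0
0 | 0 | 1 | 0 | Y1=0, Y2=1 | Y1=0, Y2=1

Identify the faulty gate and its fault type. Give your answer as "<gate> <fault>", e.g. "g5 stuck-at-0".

Fault-free values for test 1 (A=1, B=0, C=0, D=1): g1=0, g2=1, g3=1, g4=1, g5=1, giving Y1=1, Y2=1. Observed Y1=1, Y2=0.
Test 1: faults giving observed Y1=1, Y2=0 are {g3 stuck-at-0, g5 stuck-at-0}.
Test 2 (A=0, B=0, C=1, D=0): fault-free g1=1, g2=0, g3=0, g4=1, g5=1 → Y1=0, Y2=1; observed Y1=0, Y2=1. Eliminates g5 stuck-at-0.
Only g3 stuck-at-0 is consistent with every test.

g3 stuck-at-0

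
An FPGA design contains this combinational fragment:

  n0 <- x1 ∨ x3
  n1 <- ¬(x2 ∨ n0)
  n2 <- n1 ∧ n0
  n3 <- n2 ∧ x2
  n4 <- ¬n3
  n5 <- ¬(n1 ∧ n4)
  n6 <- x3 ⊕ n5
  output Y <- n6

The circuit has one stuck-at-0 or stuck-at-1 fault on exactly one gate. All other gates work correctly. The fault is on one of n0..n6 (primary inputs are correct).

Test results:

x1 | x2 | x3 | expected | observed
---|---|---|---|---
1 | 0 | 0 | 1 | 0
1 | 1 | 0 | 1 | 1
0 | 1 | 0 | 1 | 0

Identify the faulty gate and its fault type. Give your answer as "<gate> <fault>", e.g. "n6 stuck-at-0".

n1 stuck-at-1

Fault-free values for test 1 (x1=1, x2=0, x3=0): n0=1, n1=0, n2=0, n3=0, n4=1, n5=1, n6=1, giving Y=1. Observed 0.
Test 1: faults giving observed 0 are {n0 stuck-at-0, n1 stuck-at-1, n5 stuck-at-0, n6 stuck-at-0}.
Test 2 (x1=1, x2=1, x3=0): fault-free n0=1, n1=0, n2=0, n3=0, n4=1, n5=1, n6=1 → 1; observed 1. Eliminates n5 stuck-at-0, n6 stuck-at-0.
Test 3 (x1=0, x2=1, x3=0): fault-free n0=0, n1=0, n2=0, n3=0, n4=1, n5=1, n6=1 → 1; observed 0. Eliminates n0 stuck-at-0.
Only n1 stuck-at-1 is consistent with every test.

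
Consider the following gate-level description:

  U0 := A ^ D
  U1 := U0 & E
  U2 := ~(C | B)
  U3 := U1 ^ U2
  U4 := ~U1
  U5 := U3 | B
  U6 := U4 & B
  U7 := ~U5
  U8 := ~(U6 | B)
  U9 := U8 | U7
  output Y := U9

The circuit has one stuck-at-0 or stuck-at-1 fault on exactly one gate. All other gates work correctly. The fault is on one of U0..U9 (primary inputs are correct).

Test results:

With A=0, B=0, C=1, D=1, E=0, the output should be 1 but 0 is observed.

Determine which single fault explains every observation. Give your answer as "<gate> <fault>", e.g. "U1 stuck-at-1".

U9 stuck-at-0

Fault-free values for test 1 (A=0, B=0, C=1, D=1, E=0): U0=1, U1=0, U2=0, U3=0, U4=1, U5=0, U6=0, U7=1, U8=1, U9=1, giving Y=1. Observed 0.
Test 1: faults giving observed 0 are {U9 stuck-at-0}.
Only U9 stuck-at-0 is consistent with every test.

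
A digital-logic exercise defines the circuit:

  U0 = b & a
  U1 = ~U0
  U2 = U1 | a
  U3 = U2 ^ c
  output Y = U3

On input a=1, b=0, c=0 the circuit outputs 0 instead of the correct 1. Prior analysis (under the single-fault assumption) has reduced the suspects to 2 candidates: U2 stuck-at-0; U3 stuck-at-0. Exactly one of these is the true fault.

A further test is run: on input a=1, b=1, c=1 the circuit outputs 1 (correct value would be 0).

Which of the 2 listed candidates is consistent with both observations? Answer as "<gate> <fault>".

Evaluate each candidate on input a=1, b=1, c=1:
  U2 stuck-at-0: U0=1, U1=0, U2=0 [stuck-at-0], U3=1 → 1 — matches
  U3 stuck-at-0: U0=1, U1=0, U2=1, U3=0 [stuck-at-0] → 0 — eliminated
Only U2 stuck-at-0 reproduces the observed 1.

U2 stuck-at-0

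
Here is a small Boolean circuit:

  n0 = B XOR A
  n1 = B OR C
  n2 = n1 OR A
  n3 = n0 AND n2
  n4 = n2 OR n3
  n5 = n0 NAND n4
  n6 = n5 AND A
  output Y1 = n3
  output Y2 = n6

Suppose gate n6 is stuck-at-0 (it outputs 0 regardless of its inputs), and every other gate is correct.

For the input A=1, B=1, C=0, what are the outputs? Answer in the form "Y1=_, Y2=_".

Y1=0, Y2=0

Propagate with n6 forced: n0=0, n1=1, n2=1, n3=0, n4=1, n5=1, n6=0 [stuck-at-0].
So the outputs are Y1=0, Y2=0. (Without the fault they would be Y1=0, Y2=1.)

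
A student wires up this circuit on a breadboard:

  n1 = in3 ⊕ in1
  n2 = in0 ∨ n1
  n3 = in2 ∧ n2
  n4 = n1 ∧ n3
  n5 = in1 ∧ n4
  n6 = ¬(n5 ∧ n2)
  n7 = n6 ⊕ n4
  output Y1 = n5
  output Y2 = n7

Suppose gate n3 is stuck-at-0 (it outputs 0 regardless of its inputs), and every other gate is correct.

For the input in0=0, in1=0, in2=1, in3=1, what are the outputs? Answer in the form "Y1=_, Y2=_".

Y1=0, Y2=1

Propagate with n3 forced: n1=1, n2=1, n3=0 [stuck-at-0], n4=0, n5=0, n6=1, n7=1.
So the outputs are Y1=0, Y2=1. (Without the fault they would be Y1=0, Y2=0.)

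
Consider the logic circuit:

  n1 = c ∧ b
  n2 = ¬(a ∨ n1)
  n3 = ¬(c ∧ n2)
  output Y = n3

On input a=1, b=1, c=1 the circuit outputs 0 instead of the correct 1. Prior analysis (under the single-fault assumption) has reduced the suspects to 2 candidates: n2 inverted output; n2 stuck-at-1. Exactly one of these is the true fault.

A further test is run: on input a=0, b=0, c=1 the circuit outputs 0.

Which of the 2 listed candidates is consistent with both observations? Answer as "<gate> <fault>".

n2 stuck-at-1

Evaluate each candidate on input a=0, b=0, c=1:
  n2 inverted output: n1=0, n2=0 [inverted output], n3=1 → 1 — eliminated
  n2 stuck-at-1: n1=0, n2=1 [stuck-at-1], n3=0 → 0 — matches
Only n2 stuck-at-1 reproduces the observed 0.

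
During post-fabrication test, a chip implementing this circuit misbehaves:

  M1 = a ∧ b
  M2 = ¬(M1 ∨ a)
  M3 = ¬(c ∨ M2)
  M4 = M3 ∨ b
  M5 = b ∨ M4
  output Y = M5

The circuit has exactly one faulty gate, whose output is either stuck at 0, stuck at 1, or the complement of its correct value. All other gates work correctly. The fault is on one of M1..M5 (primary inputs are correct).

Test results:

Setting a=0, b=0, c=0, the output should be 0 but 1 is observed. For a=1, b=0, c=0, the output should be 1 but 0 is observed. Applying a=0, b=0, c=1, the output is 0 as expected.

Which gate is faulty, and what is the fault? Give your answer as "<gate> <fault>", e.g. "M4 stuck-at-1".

Fault-free values for test 1 (a=0, b=0, c=0): M1=0, M2=1, M3=0, M4=0, M5=0, giving Y=0. Observed 1.
Test 1: faults giving observed 1 are {M1 stuck-at-1, M1 inverted output, M2 stuck-at-0, M2 inverted output, M3 stuck-at-1, M3 inverted output, M4 stuck-at-1, M4 inverted output, M5 stuck-at-1, M5 inverted output}.
Test 2 (a=1, b=0, c=0): fault-free M1=0, M2=0, M3=1, M4=1, M5=1 → 1; observed 0. Eliminates M1 stuck-at-1, M1 inverted output, M2 stuck-at-0, M3 stuck-at-1, M4 stuck-at-1, M5 stuck-at-1.
Test 3 (a=0, b=0, c=1): fault-free M1=0, M2=1, M3=0, M4=0, M5=0 → 0; observed 0. Eliminates M3 inverted output, M4 inverted output, M5 inverted output.
Only M2 inverted output is consistent with every test.

M2 inverted output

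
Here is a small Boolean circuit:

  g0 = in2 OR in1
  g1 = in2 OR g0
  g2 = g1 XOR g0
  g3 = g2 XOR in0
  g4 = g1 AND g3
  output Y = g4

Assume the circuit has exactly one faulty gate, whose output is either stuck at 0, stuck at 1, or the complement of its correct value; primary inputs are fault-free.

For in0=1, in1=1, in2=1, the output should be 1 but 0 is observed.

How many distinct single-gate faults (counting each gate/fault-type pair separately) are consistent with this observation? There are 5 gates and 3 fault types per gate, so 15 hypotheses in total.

Fault-free: g0=1, g1=1, g2=0, g3=1, g4=1 → 1. Observed 0.
  g0: stuck-at-0, inverted output ✓; others ✗
  g1: stuck-at-0, inverted output ✓; others ✗
  g2: stuck-at-1, inverted output ✓; others ✗
  g3: stuck-at-0, inverted output ✓; others ✗
  g4: stuck-at-0, inverted output ✓; others ✗
Consistent faults: {g0 stuck-at-0, g0 inverted output, g1 stuck-at-0, g1 inverted output, g2 stuck-at-1, g2 inverted output, g3 stuck-at-0, g3 inverted output, g4 stuck-at-0, g4 inverted output} — 10 in all.

10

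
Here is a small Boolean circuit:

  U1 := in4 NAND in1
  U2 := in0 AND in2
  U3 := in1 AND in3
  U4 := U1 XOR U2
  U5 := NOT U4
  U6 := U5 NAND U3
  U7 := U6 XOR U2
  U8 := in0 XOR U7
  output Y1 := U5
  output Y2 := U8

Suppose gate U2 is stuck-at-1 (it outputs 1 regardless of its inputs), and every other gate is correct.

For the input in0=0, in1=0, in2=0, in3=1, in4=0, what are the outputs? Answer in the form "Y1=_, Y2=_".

Y1=1, Y2=0

Propagate with U2 forced: U1=1, U2=1 [stuck-at-1], U3=0, U4=0, U5=1, U6=1, U7=0, U8=0.
So the outputs are Y1=1, Y2=0. (Without the fault they would be Y1=0, Y2=1.)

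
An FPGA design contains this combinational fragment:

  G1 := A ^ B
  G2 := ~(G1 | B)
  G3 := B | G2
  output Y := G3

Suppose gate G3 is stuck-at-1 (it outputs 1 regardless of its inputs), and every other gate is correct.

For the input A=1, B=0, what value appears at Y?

Propagate with G3 forced: G1=1, G2=0, G3=1 [stuck-at-1].
So Y = 1. (Without the fault it would be 0.)

1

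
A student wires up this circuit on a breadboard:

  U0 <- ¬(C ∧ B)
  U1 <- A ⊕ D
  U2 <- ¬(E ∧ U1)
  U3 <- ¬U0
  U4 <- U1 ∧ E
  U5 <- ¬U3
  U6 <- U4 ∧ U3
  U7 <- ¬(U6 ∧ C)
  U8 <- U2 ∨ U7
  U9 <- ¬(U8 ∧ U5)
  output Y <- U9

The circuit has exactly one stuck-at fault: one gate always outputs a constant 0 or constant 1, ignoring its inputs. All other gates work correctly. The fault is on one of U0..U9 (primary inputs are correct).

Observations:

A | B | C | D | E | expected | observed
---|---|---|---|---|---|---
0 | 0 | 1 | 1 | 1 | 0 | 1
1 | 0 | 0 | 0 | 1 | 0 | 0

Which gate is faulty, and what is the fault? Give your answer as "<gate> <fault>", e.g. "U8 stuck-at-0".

U6 stuck-at-1

Fault-free values for test 1 (A=0, B=0, C=1, D=1, E=1): U0=1, U1=1, U2=0, U3=0, U4=1, U5=1, U6=0, U7=1, U8=1, U9=0, giving Y=0. Observed 1.
Test 1: faults giving observed 1 are {U0 stuck-at-0, U3 stuck-at-1, U5 stuck-at-0, U6 stuck-at-1, U7 stuck-at-0, U8 stuck-at-0, U9 stuck-at-1}.
Test 2 (A=1, B=0, C=0, D=0, E=1): fault-free U0=1, U1=1, U2=0, U3=0, U4=1, U5=1, U6=0, U7=1, U8=1, U9=0 → 0; observed 0. Eliminates U0 stuck-at-0, U3 stuck-at-1, U5 stuck-at-0, U7 stuck-at-0, U8 stuck-at-0, U9 stuck-at-1.
Only U6 stuck-at-1 is consistent with every test.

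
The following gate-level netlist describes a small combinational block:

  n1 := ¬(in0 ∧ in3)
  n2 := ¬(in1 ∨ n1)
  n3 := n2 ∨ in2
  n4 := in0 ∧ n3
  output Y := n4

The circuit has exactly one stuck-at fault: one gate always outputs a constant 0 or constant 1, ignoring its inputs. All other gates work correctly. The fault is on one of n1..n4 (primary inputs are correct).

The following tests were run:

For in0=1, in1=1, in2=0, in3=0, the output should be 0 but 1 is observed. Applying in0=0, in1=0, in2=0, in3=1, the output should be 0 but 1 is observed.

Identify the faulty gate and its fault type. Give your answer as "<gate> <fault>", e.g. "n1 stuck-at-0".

Fault-free values for test 1 (in0=1, in1=1, in2=0, in3=0): n1=1, n2=0, n3=0, n4=0, giving Y=0. Observed 1.
Test 1: faults giving observed 1 are {n2 stuck-at-1, n3 stuck-at-1, n4 stuck-at-1}.
Test 2 (in0=0, in1=0, in2=0, in3=1): fault-free n1=1, n2=0, n3=0, n4=0 → 0; observed 1. Eliminates n2 stuck-at-1, n3 stuck-at-1.
Only n4 stuck-at-1 is consistent with every test.

n4 stuck-at-1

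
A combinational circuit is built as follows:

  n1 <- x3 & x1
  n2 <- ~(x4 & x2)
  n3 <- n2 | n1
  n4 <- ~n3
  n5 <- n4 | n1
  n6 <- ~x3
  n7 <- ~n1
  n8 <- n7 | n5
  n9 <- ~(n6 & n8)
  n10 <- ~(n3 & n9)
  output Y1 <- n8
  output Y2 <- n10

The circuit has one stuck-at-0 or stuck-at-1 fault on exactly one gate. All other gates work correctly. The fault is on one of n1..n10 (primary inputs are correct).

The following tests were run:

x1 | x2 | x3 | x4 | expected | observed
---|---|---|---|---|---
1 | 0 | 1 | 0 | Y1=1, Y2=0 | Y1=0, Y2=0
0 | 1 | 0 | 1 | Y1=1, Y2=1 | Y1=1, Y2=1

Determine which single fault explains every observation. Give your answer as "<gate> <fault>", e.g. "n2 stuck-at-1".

Fault-free values for test 1 (x1=1, x2=0, x3=1, x4=0): n1=1, n2=1, n3=1, n4=0, n5=1, n6=0, n7=0, n8=1, n9=1, n10=0, giving Y1=1, Y2=0. Observed Y1=0, Y2=0.
Test 1: faults giving observed Y1=0, Y2=0 are {n5 stuck-at-0, n8 stuck-at-0}.
Test 2 (x1=0, x2=1, x3=0, x4=1): fault-free n1=0, n2=0, n3=0, n4=1, n5=1, n6=1, n7=1, n8=1, n9=0, n10=1 → Y1=1, Y2=1; observed Y1=1, Y2=1. Eliminates n8 stuck-at-0.
Only n5 stuck-at-0 is consistent with every test.

n5 stuck-at-0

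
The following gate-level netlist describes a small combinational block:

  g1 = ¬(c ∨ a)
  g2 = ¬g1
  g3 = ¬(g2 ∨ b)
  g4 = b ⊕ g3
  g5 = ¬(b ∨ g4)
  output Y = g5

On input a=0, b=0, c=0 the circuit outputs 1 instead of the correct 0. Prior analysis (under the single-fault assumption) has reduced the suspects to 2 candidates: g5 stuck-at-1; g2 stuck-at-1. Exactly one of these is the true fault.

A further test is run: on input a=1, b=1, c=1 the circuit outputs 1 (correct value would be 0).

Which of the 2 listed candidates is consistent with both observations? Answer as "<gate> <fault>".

g5 stuck-at-1

Evaluate each candidate on input a=1, b=1, c=1:
  g5 stuck-at-1: g1=0, g2=1, g3=0, g4=1, g5=1 [stuck-at-1] → 1 — matches
  g2 stuck-at-1: g1=0, g2=1 [stuck-at-1], g3=0, g4=1, g5=0 → 0 — eliminated
Only g5 stuck-at-1 reproduces the observed 1.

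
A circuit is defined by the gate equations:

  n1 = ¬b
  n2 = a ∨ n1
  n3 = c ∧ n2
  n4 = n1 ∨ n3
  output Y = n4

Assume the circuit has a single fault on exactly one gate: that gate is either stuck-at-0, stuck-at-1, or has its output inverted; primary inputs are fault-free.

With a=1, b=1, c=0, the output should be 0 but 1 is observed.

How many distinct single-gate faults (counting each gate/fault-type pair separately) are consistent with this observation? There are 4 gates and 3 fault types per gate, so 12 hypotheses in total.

Fault-free: n1=0, n2=1, n3=0, n4=0 → 0. Observed 1.
  n1 stuck-at-0: output 0 ✗
  n1 stuck-at-1: output 1 ✓
  n1 inverted output: output 1 ✓
  n2 stuck-at-0: output 0 ✗
  n2 stuck-at-1: output 0 ✗
  n2 inverted output: output 0 ✗
  n3 stuck-at-0: output 0 ✗
  n3 stuck-at-1: output 1 ✓
  n3 inverted output: output 1 ✓
  n4 stuck-at-0: output 0 ✗
  n4 stuck-at-1: output 1 ✓
  n4 inverted output: output 1 ✓
Consistent faults: {n1 stuck-at-1, n1 inverted output, n3 stuck-at-1, n3 inverted output, n4 stuck-at-1, n4 inverted output} — 6 in all.

6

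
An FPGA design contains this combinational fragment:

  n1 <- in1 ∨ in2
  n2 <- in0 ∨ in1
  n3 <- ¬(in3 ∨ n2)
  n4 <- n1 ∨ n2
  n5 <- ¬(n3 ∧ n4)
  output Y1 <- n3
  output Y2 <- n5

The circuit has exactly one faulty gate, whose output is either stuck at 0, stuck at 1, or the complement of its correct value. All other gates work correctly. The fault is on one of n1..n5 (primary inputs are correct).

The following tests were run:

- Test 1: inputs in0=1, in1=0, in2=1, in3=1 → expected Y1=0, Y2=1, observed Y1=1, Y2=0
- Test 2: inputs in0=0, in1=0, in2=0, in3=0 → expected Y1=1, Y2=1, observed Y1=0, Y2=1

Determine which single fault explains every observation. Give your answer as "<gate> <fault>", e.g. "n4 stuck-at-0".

n3 inverted output

Fault-free values for test 1 (in0=1, in1=0, in2=1, in3=1): n1=1, n2=1, n3=0, n4=1, n5=1, giving Y1=0, Y2=1. Observed Y1=1, Y2=0.
Test 1: faults giving observed Y1=1, Y2=0 are {n3 stuck-at-1, n3 inverted output}.
Test 2 (in0=0, in1=0, in2=0, in3=0): fault-free n1=0, n2=0, n3=1, n4=0, n5=1 → Y1=1, Y2=1; observed Y1=0, Y2=1. Eliminates n3 stuck-at-1.
Only n3 inverted output is consistent with every test.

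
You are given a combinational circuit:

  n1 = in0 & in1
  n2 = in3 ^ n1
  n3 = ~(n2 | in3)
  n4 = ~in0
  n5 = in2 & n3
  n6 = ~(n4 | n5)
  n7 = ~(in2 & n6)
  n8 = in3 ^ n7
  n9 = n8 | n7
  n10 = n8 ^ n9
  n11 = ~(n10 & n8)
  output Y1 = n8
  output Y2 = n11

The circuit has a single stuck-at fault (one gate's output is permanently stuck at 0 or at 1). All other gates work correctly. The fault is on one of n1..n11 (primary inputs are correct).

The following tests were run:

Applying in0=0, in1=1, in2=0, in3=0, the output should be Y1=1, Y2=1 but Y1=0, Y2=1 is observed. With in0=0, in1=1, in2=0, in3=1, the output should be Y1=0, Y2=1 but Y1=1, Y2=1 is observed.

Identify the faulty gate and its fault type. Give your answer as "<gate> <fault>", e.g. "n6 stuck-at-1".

n7 stuck-at-0

Fault-free values for test 1 (in0=0, in1=1, in2=0, in3=0): n1=0, n2=0, n3=1, n4=1, n5=0, n6=0, n7=1, n8=1, n9=1, n10=0, n11=1, giving Y1=1, Y2=1. Observed Y1=0, Y2=1.
Test 1: faults giving observed Y1=0, Y2=1 are {n7 stuck-at-0, n8 stuck-at-0}.
Test 2 (in0=0, in1=1, in2=0, in3=1): fault-free n1=0, n2=1, n3=0, n4=1, n5=0, n6=0, n7=1, n8=0, n9=1, n10=1, n11=1 → Y1=0, Y2=1; observed Y1=1, Y2=1. Eliminates n8 stuck-at-0.
Only n7 stuck-at-0 is consistent with every test.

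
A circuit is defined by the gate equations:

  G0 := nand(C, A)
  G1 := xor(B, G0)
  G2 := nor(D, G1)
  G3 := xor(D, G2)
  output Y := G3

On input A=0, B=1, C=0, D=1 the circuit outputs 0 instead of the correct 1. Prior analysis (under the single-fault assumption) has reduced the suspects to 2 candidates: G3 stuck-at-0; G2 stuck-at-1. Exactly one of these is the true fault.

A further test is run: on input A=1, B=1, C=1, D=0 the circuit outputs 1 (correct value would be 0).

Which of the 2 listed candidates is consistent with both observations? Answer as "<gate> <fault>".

Evaluate each candidate on input A=1, B=1, C=1, D=0:
  G3 stuck-at-0: G0=0, G1=1, G2=0, G3=0 [stuck-at-0] → 0 — eliminated
  G2 stuck-at-1: G0=0, G1=1, G2=1 [stuck-at-1], G3=1 → 1 — matches
Only G2 stuck-at-1 reproduces the observed 1.

G2 stuck-at-1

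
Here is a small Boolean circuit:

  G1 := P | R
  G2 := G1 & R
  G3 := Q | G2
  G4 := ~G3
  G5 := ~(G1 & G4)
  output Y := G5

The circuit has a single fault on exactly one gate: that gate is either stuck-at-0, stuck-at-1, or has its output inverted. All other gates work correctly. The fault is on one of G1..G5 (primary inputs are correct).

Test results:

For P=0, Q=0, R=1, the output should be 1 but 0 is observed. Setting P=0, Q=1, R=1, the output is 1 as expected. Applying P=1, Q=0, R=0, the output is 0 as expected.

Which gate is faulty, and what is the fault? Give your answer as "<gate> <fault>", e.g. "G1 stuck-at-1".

G2 stuck-at-0

Fault-free values for test 1 (P=0, Q=0, R=1): G1=1, G2=1, G3=1, G4=0, G5=1, giving Y=1. Observed 0.
Test 1: faults giving observed 0 are {G2 stuck-at-0, G2 inverted output, G3 stuck-at-0, G3 inverted output, G4 stuck-at-1, G4 inverted output, G5 stuck-at-0, G5 inverted output}.
Test 2 (P=0, Q=1, R=1): fault-free G1=1, G2=1, G3=1, G4=0, G5=1 → 1; observed 1. Eliminates G3 stuck-at-0, G3 inverted output, G4 stuck-at-1, G4 inverted output, G5 stuck-at-0, G5 inverted output.
Test 3 (P=1, Q=0, R=0): fault-free G1=1, G2=0, G3=0, G4=1, G5=0 → 0; observed 0. Eliminates G2 inverted output.
Only G2 stuck-at-0 is consistent with every test.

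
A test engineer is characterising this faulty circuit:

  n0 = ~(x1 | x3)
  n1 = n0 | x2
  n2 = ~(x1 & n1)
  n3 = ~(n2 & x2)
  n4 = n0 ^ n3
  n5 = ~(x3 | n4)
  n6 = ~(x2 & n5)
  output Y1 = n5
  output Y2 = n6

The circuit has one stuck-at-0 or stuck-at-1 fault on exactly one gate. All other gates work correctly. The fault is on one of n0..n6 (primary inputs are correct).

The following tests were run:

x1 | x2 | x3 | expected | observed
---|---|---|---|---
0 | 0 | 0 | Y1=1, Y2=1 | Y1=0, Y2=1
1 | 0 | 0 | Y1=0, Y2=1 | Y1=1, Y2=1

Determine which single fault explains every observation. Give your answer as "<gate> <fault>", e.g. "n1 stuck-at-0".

n3 stuck-at-0

Fault-free values for test 1 (x1=0, x2=0, x3=0): n0=1, n1=1, n2=1, n3=1, n4=0, n5=1, n6=1, giving Y1=1, Y2=1. Observed Y1=0, Y2=1.
Test 1: faults giving observed Y1=0, Y2=1 are {n0 stuck-at-0, n3 stuck-at-0, n4 stuck-at-1, n5 stuck-at-0}.
Test 2 (x1=1, x2=0, x3=0): fault-free n0=0, n1=0, n2=1, n3=1, n4=1, n5=0, n6=1 → Y1=0, Y2=1; observed Y1=1, Y2=1. Eliminates n0 stuck-at-0, n4 stuck-at-1, n5 stuck-at-0.
Only n3 stuck-at-0 is consistent with every test.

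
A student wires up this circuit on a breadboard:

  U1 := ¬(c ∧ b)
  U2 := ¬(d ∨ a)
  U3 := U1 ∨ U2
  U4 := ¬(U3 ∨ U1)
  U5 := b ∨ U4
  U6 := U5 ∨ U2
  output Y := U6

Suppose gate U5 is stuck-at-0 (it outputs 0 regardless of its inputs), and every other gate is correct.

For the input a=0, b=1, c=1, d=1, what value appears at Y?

Propagate with U5 forced: U1=0, U2=0, U3=0, U4=1, U5=0 [stuck-at-0], U6=0.
So Y = 0. (Without the fault it would be 1.)

0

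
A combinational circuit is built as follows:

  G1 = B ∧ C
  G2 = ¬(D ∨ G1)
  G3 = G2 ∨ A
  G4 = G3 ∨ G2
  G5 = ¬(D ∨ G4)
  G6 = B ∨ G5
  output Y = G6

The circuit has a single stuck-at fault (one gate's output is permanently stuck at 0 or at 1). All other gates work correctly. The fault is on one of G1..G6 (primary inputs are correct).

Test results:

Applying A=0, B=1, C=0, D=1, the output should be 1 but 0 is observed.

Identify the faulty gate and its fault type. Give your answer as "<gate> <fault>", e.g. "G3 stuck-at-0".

Fault-free values for test 1 (A=0, B=1, C=0, D=1): G1=0, G2=0, G3=0, G4=0, G5=0, G6=1, giving Y=1. Observed 0.
Test 1: faults giving observed 0 are {G6 stuck-at-0}.
Only G6 stuck-at-0 is consistent with every test.

G6 stuck-at-0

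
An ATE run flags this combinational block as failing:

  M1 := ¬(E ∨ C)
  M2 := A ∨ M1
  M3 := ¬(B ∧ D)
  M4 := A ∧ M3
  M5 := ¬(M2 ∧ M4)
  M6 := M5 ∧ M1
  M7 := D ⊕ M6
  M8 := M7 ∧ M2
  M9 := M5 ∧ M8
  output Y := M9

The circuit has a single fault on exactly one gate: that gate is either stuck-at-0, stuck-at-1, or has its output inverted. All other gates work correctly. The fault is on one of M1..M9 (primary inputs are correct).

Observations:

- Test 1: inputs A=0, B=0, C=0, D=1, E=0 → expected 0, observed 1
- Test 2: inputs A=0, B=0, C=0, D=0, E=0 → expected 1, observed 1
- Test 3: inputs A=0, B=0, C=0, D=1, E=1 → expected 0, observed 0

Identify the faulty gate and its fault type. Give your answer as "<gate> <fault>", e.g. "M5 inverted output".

M7 stuck-at-1

Fault-free values for test 1 (A=0, B=0, C=0, D=1, E=0): M1=1, M2=1, M3=1, M4=0, M5=1, M6=1, M7=0, M8=0, M9=0, giving Y=0. Observed 1.
Test 1: faults giving observed 1 are {M6 stuck-at-0, M6 inverted output, M7 stuck-at-1, M7 inverted output, M8 stuck-at-1, M8 inverted output, M9 stuck-at-1, M9 inverted output}.
Test 2 (A=0, B=0, C=0, D=0, E=0): fault-free M1=1, M2=1, M3=1, M4=0, M5=1, M6=1, M7=1, M8=1, M9=1 → 1; observed 1. Eliminates M6 stuck-at-0, M6 inverted output, M7 inverted output, M8 inverted output, M9 inverted output.
Test 3 (A=0, B=0, C=0, D=1, E=1): fault-free M1=0, M2=0, M3=1, M4=0, M5=1, M6=0, M7=1, M8=0, M9=0 → 0; observed 0. Eliminates M8 stuck-at-1, M9 stuck-at-1.
Only M7 stuck-at-1 is consistent with every test.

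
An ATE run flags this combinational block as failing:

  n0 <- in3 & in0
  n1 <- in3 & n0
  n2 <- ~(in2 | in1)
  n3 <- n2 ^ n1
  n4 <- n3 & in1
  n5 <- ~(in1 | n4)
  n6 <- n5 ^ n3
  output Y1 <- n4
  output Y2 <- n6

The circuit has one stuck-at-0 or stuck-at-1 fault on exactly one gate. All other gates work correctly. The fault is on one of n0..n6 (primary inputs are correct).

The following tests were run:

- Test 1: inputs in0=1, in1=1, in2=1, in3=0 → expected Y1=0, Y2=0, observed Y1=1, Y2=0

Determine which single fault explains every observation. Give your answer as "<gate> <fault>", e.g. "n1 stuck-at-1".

n4 stuck-at-1

Fault-free values for test 1 (in0=1, in1=1, in2=1, in3=0): n0=0, n1=0, n2=0, n3=0, n4=0, n5=0, n6=0, giving Y1=0, Y2=0. Observed Y1=1, Y2=0.
Test 1: faults giving observed Y1=1, Y2=0 are {n4 stuck-at-1}.
Only n4 stuck-at-1 is consistent with every test.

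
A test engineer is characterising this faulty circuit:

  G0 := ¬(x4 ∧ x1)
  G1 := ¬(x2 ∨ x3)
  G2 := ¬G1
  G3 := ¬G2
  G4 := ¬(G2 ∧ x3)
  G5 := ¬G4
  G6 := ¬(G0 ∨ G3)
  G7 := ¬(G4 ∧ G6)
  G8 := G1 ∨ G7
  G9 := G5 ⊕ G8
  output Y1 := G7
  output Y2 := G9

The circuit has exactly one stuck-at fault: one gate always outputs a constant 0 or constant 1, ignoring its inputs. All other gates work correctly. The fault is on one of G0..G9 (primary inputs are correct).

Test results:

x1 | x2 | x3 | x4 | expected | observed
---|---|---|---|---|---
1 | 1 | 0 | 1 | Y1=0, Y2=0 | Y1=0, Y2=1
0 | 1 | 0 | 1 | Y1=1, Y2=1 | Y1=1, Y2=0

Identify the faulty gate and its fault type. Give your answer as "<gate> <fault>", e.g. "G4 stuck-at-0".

Fault-free values for test 1 (x1=1, x2=1, x3=0, x4=1): G0=0, G1=0, G2=1, G3=0, G4=1, G5=0, G6=1, G7=0, G8=0, G9=0, giving Y1=0, Y2=0. Observed Y1=0, Y2=1.
Test 1: faults giving observed Y1=0, Y2=1 are {G5 stuck-at-1, G8 stuck-at-1, G9 stuck-at-1}.
Test 2 (x1=0, x2=1, x3=0, x4=1): fault-free G0=1, G1=0, G2=1, G3=0, G4=1, G5=0, G6=0, G7=1, G8=1, G9=1 → Y1=1, Y2=1; observed Y1=1, Y2=0. Eliminates G8 stuck-at-1, G9 stuck-at-1.
Only G5 stuck-at-1 is consistent with every test.

G5 stuck-at-1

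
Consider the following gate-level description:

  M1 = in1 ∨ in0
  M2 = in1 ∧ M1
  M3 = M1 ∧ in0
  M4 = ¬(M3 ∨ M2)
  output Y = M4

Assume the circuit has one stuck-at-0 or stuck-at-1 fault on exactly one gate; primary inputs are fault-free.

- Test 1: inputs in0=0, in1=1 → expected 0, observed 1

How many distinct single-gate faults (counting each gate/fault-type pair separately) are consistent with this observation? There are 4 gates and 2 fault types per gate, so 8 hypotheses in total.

3

Fault-free: M1=1, M2=1, M3=0, M4=0 → 0. Observed 1.
  M1 stuck-at-0: output 1 ✓
  M1 stuck-at-1: output 0 ✗
  M2 stuck-at-0: output 1 ✓
  M2 stuck-at-1: output 0 ✗
  M3 stuck-at-0: output 0 ✗
  M3 stuck-at-1: output 0 ✗
  M4 stuck-at-0: output 0 ✗
  M4 stuck-at-1: output 1 ✓
Consistent faults: {M1 stuck-at-0, M2 stuck-at-0, M4 stuck-at-1} — 3 in all.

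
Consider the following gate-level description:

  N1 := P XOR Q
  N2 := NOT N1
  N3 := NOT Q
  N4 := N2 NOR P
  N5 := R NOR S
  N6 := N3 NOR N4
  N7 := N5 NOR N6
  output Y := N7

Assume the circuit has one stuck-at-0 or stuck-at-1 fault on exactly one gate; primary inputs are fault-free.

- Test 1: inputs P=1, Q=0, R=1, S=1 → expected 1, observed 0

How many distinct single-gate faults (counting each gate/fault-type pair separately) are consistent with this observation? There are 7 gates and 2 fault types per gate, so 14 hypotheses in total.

4

Fault-free: N1=1, N2=0, N3=1, N4=0, N5=0, N6=0, N7=1 → 1. Observed 0.
  N1 stuck-at-0: output 1 ✗
  N1 stuck-at-1: output 1 ✗
  N2 stuck-at-0: output 1 ✗
  N2 stuck-at-1: output 1 ✗
  N3 stuck-at-0: output 0 ✓
  N3 stuck-at-1: output 1 ✗
  N4 stuck-at-0: output 1 ✗
  N4 stuck-at-1: output 1 ✗
  N5 stuck-at-0: output 1 ✗
  N5 stuck-at-1: output 0 ✓
  N6 stuck-at-0: output 1 ✗
  N6 stuck-at-1: output 0 ✓
  N7 stuck-at-0: output 0 ✓
  N7 stuck-at-1: output 1 ✗
Consistent faults: {N3 stuck-at-0, N5 stuck-at-1, N6 stuck-at-1, N7 stuck-at-0} — 4 in all.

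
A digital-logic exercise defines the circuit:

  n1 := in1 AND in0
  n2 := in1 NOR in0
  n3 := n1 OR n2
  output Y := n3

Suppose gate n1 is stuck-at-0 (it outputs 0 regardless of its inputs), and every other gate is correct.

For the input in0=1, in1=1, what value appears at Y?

0

Propagate with n1 forced: n1=0 [stuck-at-0], n2=0, n3=0.
So Y = 0. (Without the fault it would be 1.)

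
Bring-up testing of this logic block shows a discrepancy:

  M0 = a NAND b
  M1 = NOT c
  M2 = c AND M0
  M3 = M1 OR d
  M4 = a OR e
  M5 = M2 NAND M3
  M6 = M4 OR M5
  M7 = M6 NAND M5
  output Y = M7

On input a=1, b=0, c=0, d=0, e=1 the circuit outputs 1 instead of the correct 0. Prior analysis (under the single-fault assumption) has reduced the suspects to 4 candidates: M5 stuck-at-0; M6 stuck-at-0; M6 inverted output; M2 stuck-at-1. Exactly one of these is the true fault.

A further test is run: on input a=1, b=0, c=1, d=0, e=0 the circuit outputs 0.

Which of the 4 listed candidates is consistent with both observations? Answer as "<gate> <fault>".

M2 stuck-at-1

Evaluate each candidate on input a=1, b=0, c=1, d=0, e=0:
  M5 stuck-at-0: M0=1, M1=0, M2=1, M3=0, M4=1, M5=0 [stuck-at-0], M6=1, M7=1 → 1 — eliminated
  M6 stuck-at-0: M0=1, M1=0, M2=1, M3=0, M4=1, M5=1, M6=0 [stuck-at-0], M7=1 → 1 — eliminated
  M6 inverted output: M0=1, M1=0, M2=1, M3=0, M4=1, M5=1, M6=0 [inverted output], M7=1 → 1 — eliminated
  M2 stuck-at-1: M0=1, M1=0, M2=1 [stuck-at-1], M3=0, M4=1, M5=1, M6=1, M7=0 → 0 — matches
Only M2 stuck-at-1 reproduces the observed 0.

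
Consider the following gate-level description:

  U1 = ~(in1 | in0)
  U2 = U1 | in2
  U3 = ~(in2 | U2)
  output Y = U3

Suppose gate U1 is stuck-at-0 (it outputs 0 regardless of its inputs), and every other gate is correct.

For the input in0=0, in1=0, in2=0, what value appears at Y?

1

Propagate with U1 forced: U1=0 [stuck-at-0], U2=0, U3=1.
So Y = 1. (Without the fault it would be 0.)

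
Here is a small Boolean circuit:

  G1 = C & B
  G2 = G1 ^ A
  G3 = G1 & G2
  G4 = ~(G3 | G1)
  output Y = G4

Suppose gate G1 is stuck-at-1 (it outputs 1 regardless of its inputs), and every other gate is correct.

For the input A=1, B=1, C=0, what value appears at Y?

Propagate with G1 forced: G1=1 [stuck-at-1], G2=0, G3=0, G4=0.
So Y = 0. (Without the fault it would be 1.)

0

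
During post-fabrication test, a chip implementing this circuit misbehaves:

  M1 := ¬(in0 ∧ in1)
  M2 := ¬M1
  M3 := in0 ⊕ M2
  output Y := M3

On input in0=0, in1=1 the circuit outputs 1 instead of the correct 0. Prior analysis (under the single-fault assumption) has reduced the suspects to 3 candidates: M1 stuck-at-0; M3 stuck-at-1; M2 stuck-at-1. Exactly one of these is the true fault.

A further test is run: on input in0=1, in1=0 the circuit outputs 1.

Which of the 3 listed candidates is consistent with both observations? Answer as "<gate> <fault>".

M3 stuck-at-1

Evaluate each candidate on input in0=1, in1=0:
  M1 stuck-at-0: M1=0 [stuck-at-0], M2=1, M3=0 → 0 — eliminated
  M3 stuck-at-1: M1=1, M2=0, M3=1 [stuck-at-1] → 1 — matches
  M2 stuck-at-1: M1=1, M2=1 [stuck-at-1], M3=0 → 0 — eliminated
Only M3 stuck-at-1 reproduces the observed 1.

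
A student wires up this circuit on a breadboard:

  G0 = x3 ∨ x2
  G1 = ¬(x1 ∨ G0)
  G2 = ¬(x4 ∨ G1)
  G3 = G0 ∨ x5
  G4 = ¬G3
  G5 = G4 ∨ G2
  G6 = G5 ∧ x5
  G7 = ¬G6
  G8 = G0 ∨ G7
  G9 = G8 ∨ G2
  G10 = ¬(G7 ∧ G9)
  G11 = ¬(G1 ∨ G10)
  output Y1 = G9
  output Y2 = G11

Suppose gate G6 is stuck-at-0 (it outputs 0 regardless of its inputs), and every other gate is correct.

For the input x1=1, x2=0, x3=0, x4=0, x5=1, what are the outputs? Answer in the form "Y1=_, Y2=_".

Propagate with G6 forced: G0=0, G1=0, G2=1, G3=1, G4=0, G5=1, G6=0 [stuck-at-0], G7=1, G8=1, G9=1, G10=0, G11=1.
So the outputs are Y1=1, Y2=1. (Without the fault they would be Y1=1, Y2=0.)

Y1=1, Y2=1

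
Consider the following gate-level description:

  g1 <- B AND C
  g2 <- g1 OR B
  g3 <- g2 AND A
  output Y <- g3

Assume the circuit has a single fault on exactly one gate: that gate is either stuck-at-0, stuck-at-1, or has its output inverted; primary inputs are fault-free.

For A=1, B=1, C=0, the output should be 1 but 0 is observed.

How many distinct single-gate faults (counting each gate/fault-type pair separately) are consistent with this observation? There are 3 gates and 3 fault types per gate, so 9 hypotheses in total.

4

Fault-free: g1=0, g2=1, g3=1 → 1. Observed 0.
  g1 stuck-at-0: output 1 ✗
  g1 stuck-at-1: output 1 ✗
  g1 inverted output: output 1 ✗
  g2 stuck-at-0: output 0 ✓
  g2 stuck-at-1: output 1 ✗
  g2 inverted output: output 0 ✓
  g3 stuck-at-0: output 0 ✓
  g3 stuck-at-1: output 1 ✗
  g3 inverted output: output 0 ✓
Consistent faults: {g2 stuck-at-0, g2 inverted output, g3 stuck-at-0, g3 inverted output} — 4 in all.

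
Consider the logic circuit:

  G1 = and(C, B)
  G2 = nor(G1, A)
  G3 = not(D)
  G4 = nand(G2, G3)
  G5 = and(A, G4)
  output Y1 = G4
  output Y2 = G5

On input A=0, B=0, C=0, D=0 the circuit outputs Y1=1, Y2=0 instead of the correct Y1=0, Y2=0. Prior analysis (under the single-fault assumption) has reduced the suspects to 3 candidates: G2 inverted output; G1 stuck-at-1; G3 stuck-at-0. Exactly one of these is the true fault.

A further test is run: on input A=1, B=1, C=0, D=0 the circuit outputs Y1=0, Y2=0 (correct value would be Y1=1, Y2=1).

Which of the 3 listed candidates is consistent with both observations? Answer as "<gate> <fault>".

Evaluate each candidate on input A=1, B=1, C=0, D=0:
  G2 inverted output: G1=0, G2=1 [inverted output], G3=1, G4=0, G5=0 → Y1=0, Y2=0 — matches
  G1 stuck-at-1: G1=1 [stuck-at-1], G2=0, G3=1, G4=1, G5=1 → Y1=1, Y2=1 — eliminated
  G3 stuck-at-0: G1=0, G2=0, G3=0 [stuck-at-0], G4=1, G5=1 → Y1=1, Y2=1 — eliminated
Only G2 inverted output reproduces the observed Y1=0, Y2=0.

G2 inverted output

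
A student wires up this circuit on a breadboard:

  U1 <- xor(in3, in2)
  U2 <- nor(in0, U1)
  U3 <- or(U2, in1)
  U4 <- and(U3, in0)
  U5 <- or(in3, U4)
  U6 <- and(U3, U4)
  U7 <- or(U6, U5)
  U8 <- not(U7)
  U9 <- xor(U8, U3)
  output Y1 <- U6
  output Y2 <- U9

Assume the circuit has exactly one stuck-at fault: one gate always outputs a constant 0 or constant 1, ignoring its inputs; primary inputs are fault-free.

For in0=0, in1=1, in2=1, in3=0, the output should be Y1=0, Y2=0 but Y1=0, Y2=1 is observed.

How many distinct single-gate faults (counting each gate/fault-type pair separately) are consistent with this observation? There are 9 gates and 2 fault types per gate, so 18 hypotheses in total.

Fault-free: U1=1, U2=0, U3=1, U4=0, U5=0, U6=0, U7=0, U8=1, U9=0 → Y1=0, Y2=0. Observed Y1=0, Y2=1.
  U1: none of the 2 fault types match ✗
  U2: none of the 2 fault types match ✗
  U3: stuck-at-0 ✓; others ✗
  U4: none of the 2 fault types match ✗
  U5: stuck-at-1 ✓; others ✗
  U6: none of the 2 fault types match ✗
  U7: stuck-at-1 ✓; others ✗
  U8: stuck-at-0 ✓; others ✗
  U9: stuck-at-1 ✓; others ✗
Consistent faults: {U3 stuck-at-0, U5 stuck-at-1, U7 stuck-at-1, U8 stuck-at-0, U9 stuck-at-1} — 5 in all.

5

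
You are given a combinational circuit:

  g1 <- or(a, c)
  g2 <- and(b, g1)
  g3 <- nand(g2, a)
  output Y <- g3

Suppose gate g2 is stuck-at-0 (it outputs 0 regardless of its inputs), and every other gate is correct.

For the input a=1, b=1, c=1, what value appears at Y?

Propagate with g2 forced: g1=1, g2=0 [stuck-at-0], g3=1.
So Y = 1. (Without the fault it would be 0.)

1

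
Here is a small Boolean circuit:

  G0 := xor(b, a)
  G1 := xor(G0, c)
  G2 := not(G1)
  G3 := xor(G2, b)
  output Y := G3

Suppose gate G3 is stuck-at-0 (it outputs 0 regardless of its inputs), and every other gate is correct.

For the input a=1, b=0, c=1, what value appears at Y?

Propagate with G3 forced: G0=1, G1=0, G2=1, G3=0 [stuck-at-0].
So Y = 0. (Without the fault it would be 1.)

0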